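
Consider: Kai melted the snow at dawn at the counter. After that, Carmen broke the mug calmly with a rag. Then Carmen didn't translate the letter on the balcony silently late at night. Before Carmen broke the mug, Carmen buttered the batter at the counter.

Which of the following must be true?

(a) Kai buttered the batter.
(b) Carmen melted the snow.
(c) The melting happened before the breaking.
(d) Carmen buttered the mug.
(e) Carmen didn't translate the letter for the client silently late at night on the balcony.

(c), (e)

(a) Not entailed — the passage has Carmen buttering the batter, not Kai.
(b) Not entailed — the passage has Kai melting the snow, not Carmen.
(c) Entailed — the narrative places the melting before the breaking.
(d) Not entailed — Carmen buttered the batter, not the mug; the mug belongs to the breaking event.
(e) Entailed — under negation, adding a further restriction is entailed: if no such translating event occurred, none occurred for the client either.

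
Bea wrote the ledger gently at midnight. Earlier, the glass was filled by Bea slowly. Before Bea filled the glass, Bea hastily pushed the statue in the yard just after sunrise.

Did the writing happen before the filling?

no

The narrative orders the filling before the writing.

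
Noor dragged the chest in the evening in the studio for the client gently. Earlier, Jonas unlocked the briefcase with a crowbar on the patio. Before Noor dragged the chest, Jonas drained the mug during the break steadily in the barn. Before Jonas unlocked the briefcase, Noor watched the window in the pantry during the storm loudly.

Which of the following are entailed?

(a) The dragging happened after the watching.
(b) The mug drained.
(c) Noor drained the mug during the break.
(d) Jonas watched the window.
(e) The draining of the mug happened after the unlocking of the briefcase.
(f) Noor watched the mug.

(a), (b)

(a) Entailed — the narrative places the watching before the dragging.
(b) Entailed — 'Jonas drained the mug' is causative; it entails the inchoative 'the mug drained'.
(c) Not entailed — the passage has Jonas draining the mug, not Noor.
(d) Not entailed — the passage has Noor watching the window, not Jonas.
(e) Not entailed — the narrative doesn't order the unlocking relative to the draining.
(f) Not entailed — Noor watched the window, not the mug; the mug belongs to the draining event.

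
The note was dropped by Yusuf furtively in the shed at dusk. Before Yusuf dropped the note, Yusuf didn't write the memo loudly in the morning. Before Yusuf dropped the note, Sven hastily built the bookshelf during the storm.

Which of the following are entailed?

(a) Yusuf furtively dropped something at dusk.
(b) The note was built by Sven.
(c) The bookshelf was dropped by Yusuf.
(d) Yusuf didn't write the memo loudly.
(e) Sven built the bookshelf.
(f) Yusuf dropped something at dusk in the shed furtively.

(a) Entailed — the original entails any weakening of itself; this just drops 'in the shed' and generalizes the patient.
(b) Not entailed — Sven built the bookshelf, not the note; the note belongs to the dropping event.
(c) Not entailed — Yusuf dropped the note, not the bookshelf; the bookshelf belongs to the building event.
(d) Not entailed — dropping 'in the morning' under negation is not valid — the original leaves open that Yusuf wrote the memo some other way.
(e) Entailed — every conjunct here is already in the original building event.
(f) Entailed — the original entails any weakening of itself; this just generalizes the patient.

(a), (e), (f)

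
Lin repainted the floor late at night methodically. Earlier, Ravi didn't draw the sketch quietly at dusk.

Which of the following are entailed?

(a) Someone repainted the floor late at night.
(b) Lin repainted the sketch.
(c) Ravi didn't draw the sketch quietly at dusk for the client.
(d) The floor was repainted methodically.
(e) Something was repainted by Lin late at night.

(a) Entailed — every conjunct here is already in the original repainting event.
(b) Not entailed — Lin repainted the floor, not the sketch; the sketch belongs to the drawing event.
(c) Entailed — under negation, adding a further restriction is entailed: if no such drawing event occurred, none occurred for the client either.
(d) Entailed — every conjunct here is already in the original repainting event.
(e) Entailed — dropping 'methodically' and generalizing the patient leaves a sub-description the original still satisfies.

(a), (c), (d), (e)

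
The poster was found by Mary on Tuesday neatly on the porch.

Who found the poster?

'Mary' marks the agent of the finding event.

Mary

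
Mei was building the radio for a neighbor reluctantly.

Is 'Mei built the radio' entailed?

'was building' is progressive; for an accomplishment like 'build the radio', it doesn't entail completion.

no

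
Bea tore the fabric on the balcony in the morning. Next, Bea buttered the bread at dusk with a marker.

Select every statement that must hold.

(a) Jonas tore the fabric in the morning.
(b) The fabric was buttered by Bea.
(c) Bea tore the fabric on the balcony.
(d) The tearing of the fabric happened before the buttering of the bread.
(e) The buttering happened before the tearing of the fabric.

(c), (d)

(a) Not entailed — the passage has Bea tearing the fabric, not Jonas.
(b) Not entailed — Bea buttered the bread, not the fabric; the fabric belongs to the tearing event.
(c) Entailed — this follows by dropping conjuncts from the tearing event's description.
(d) Entailed — the narrative places the tearing before the buttering.
(e) Not entailed — the narrative places the tearing before the buttering, not after.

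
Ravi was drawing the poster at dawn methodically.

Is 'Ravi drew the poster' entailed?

no

'was drawing' is progressive; for an accomplishment like 'draw the poster', it doesn't entail completion.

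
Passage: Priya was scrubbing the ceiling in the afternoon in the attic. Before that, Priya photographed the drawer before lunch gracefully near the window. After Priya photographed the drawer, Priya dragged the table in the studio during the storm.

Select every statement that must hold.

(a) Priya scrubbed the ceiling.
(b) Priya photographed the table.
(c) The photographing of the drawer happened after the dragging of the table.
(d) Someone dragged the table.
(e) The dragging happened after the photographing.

(a), (d), (e)

(a) Entailed — 'scrub' is an activity; 'was scrubbing' entails that some scrubbing happened, so 'scrubbed' holds.
(b) Not entailed — Priya photographed the drawer, not the table; the table belongs to the dragging event.
(c) Not entailed — the narrative places the photographing before the dragging, not after.
(d) Entailed — this follows by dropping conjuncts from the dragging event's description.
(e) Entailed — the narrative places the photographing before the dragging.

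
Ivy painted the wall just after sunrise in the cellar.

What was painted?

'the wall' marks the patient of the painting event.

the wall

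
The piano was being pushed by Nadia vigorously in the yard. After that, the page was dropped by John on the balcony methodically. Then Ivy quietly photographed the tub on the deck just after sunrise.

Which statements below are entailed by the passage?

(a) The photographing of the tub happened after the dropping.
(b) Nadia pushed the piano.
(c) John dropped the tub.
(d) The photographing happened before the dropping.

(a) Entailed — the narrative places the dropping before the photographing.
(b) Entailed — 'push' is an activity; 'was pushing' entails that some pushing happened, so 'pushed' holds.
(c) Not entailed — John dropped the page, not the tub; the tub belongs to the photographing event.
(d) Not entailed — the narrative places the dropping before the photographing, not after.

(a), (b)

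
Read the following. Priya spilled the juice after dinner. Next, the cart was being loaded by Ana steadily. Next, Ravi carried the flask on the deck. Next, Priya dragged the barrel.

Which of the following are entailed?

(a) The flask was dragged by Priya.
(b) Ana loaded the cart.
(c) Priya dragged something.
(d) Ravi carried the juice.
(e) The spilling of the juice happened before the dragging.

(a) Not entailed — Priya dragged the barrel, not the flask; the flask belongs to the carrying event.
(b) Not entailed — 'was loading' is progressive on an accomplishment; it does not entail the completed 'loaded'.
(c) Entailed — generalizing the patient leaves a sub-description the original still satisfies.
(d) Not entailed — Ravi carried the flask, not the juice; the juice belongs to the spilling event.
(e) Entailed — the narrative places the spilling before the dragging.

(c), (e)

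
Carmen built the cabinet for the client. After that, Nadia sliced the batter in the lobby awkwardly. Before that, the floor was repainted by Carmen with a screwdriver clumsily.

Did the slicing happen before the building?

The narrative orders the building before the slicing.

no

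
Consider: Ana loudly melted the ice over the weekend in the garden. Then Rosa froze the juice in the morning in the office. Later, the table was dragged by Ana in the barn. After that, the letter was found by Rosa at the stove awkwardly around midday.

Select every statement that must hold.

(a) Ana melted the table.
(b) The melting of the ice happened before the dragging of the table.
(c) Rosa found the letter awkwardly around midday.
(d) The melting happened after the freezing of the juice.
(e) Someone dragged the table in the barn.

(a) Not entailed — Ana melted the ice, not the table; the table belongs to the dragging event.
(b) Entailed — the narrative places the melting before the dragging.
(c) Entailed — the original entails any weakening of itself; this just drops 'at the stove'.
(d) Not entailed — the narrative places the melting before the freezing, not after.
(e) Entailed — the original entails any weakening of itself; this just generalizes the agent.

(b), (c), (e)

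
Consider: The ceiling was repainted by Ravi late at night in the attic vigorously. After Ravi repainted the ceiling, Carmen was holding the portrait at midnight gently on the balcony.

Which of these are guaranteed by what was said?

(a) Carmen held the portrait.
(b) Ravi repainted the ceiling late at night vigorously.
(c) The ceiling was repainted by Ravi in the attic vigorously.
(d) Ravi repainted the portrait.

(a) Entailed — 'hold' is an activity; 'was holding' entails that some holding happened, so 'held' holds.
(b) Entailed — every conjunct here is already in the original repainting event.
(c) Entailed — the original entails any weakening of itself; this just drops 'late at night'.
(d) Not entailed — Ravi repainted the ceiling, not the portrait; the portrait belongs to the holding event.

(a), (b), (c)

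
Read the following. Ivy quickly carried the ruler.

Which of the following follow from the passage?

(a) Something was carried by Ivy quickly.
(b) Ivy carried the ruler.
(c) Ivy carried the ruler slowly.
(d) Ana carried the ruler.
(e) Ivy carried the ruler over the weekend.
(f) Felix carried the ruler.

(a), (b)

(a) Entailed — the original entails any weakening of itself; this just generalizes the patient.
(b) Entailed — dropping 'quickly' leaves a sub-description the original still satisfies.
(c) Not entailed — 'slowly' adds a manner not in (and inconsistent with) the original.
(d) Not entailed — the passage has Ivy carrying the ruler, not Ana.
(e) Not entailed — 'over the weekend' adds information not in the original event.
(f) Not entailed — the passage has Ivy carrying the ruler, not Felix.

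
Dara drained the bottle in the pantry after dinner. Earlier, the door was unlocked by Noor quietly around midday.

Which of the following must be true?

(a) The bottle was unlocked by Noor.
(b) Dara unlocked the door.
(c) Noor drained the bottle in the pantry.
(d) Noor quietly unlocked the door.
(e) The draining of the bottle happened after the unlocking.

(a) Not entailed — Noor unlocked the door, not the bottle; the bottle belongs to the draining event.
(b) Not entailed — the passage has Noor unlocking the door, not Dara.
(c) Not entailed — the passage has Dara draining the bottle, not Noor.
(d) Entailed — this follows by dropping conjuncts from the unlocking event's description.
(e) Entailed — the narrative places the unlocking before the draining.

(d), (e)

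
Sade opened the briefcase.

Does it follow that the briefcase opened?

yes

'Sade opened the briefcase' is the causative; it entails the inchoative 'the briefcase opened'.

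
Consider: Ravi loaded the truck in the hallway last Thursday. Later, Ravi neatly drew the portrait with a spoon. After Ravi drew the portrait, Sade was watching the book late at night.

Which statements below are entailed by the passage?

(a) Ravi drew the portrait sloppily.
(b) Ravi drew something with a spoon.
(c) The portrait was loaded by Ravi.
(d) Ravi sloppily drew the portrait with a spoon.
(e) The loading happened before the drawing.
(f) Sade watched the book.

(b), (e), (f)

(a) Not entailed — 'sloppily' adds a manner not in (and inconsistent with) the original.
(b) Entailed — this follows by dropping conjuncts from the drawing event's description.
(c) Not entailed — Ravi loaded the truck, not the portrait; the portrait belongs to the drawing event.
(d) Not entailed — 'sloppily' adds a manner not in (and inconsistent with) the original.
(e) Entailed — the narrative places the loading before the drawing.
(f) Entailed — 'watch' is an activity; 'was watching' entails that some watching happened, so 'watched' holds.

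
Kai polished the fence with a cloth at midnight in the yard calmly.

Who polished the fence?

Kai

'Kai' marks the agent of the polishing event.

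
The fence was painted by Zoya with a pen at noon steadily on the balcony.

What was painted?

the fence

'the fence' marks the patient of the painting event.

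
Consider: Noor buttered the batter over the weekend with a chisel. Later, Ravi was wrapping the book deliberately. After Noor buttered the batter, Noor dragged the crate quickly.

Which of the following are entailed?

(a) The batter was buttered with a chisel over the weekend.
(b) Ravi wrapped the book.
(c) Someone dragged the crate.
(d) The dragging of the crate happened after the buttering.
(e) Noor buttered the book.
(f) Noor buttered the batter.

(a), (c), (d), (f)

(a) Entailed — generalizing the agent leaves a sub-description the original still satisfies.
(b) Not entailed — 'was wrapping' is progressive on an accomplishment; it does not entail the completed 'wrapped'.
(c) Entailed — every conjunct here is already in the original dragging event.
(d) Entailed — the narrative places the buttering before the dragging.
(e) Not entailed — Noor buttered the batter, not the book; the book belongs to the wrapping event.
(f) Entailed — the original entails any weakening of itself; this just drops 'over the weekend', 'with a chisel'.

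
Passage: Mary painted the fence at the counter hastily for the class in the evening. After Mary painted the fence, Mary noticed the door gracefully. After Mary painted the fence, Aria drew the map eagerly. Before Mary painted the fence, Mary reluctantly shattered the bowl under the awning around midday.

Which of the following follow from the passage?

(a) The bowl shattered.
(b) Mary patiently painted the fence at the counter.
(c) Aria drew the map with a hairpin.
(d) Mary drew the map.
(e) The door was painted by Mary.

(a)

(a) Entailed — 'Mary shattered the bowl' is causative; it entails the inchoative 'the bowl shattered'.
(b) Not entailed — 'patiently' adds a manner not in (and inconsistent with) the original.
(c) Not entailed — 'with a hairpin' adds information not in the original event.
(d) Not entailed — the passage has Aria drawing the map, not Mary.
(e) Not entailed — Mary painted the fence, not the door; the door belongs to the noticing event.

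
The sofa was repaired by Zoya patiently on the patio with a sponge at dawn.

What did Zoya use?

'with a sponge' marks the instrument of the repairing event.

a sponge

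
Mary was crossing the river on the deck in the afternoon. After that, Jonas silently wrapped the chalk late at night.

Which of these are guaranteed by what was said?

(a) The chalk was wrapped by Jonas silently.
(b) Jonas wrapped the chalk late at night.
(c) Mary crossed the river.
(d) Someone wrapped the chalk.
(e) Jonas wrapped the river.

(a) Entailed — the original entails any weakening of itself; this just drops 'late at night'.
(b) Entailed — every conjunct here is already in the original wrapping event.
(c) Not entailed — 'was crossing' is progressive on an accomplishment; it does not entail the completed 'crossed'.
(d) Entailed — dropping 'silently', 'late at night' and generalizing the agent leaves a sub-description the original still satisfies.
(e) Not entailed — Jonas wrapped the chalk, not the river; the river belongs to the crossing event.

(a), (b), (d)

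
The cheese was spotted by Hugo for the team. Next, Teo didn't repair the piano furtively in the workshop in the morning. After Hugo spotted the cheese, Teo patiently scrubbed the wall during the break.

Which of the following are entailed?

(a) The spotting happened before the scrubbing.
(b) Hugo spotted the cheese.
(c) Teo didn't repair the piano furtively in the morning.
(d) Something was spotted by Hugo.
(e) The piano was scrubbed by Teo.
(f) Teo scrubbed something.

(a), (b), (d), (f)

(a) Entailed — the narrative places the spotting before the scrubbing.
(b) Entailed — the original entails any weakening of itself; this just drops 'for the team'.
(c) Not entailed — dropping 'in the workshop' under negation is not valid — the original leaves open that Teo repaired the piano some other way.
(d) Entailed — the original entails any weakening of itself; this just drops 'for the team' and generalizes the patient.
(e) Not entailed — Teo scrubbed the wall, not the piano; the piano belongs to the repairing event.
(f) Entailed — this follows by dropping conjuncts from the scrubbing event's description.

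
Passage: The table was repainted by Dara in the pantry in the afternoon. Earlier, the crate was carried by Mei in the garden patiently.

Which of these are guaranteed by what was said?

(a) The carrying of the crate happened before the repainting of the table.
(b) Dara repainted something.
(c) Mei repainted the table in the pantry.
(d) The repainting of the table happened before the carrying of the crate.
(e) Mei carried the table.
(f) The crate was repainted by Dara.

(a), (b)

(a) Entailed — the narrative places the carrying before the repainting.
(b) Entailed — dropping 'in the pantry', 'in the afternoon' and generalizing the patient leaves a sub-description the original still satisfies.
(c) Not entailed — the passage has Dara repainting the table, not Mei.
(d) Not entailed — the narrative places the carrying before the repainting, not after.
(e) Not entailed — Mei carried the crate, not the table; the table belongs to the repainting event.
(f) Not entailed — Dara repainted the table, not the crate; the crate belongs to the carrying event.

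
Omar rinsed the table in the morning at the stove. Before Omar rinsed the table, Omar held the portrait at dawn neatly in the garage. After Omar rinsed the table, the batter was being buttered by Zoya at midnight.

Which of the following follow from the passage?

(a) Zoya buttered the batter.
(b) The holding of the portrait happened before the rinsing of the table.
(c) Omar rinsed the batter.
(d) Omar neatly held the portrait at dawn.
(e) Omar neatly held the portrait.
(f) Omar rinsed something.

(a) Not entailed — 'was buttering' is progressive on an accomplishment; it does not entail the completed 'buttered'.
(b) Entailed — the narrative places the holding before the rinsing.
(c) Not entailed — Omar rinsed the table, not the batter; the batter belongs to the buttering event.
(d) Entailed — the original entails any weakening of itself; this just drops 'in the garage'.
(e) Entailed — this follows by dropping conjuncts from the holding event's description.
(f) Entailed — every conjunct here is already in the original rinsing event.

(b), (d), (e), (f)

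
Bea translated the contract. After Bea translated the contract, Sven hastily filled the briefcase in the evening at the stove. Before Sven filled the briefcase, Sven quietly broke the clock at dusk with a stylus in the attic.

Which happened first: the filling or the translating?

The connectives place the translating before the filling.

the translating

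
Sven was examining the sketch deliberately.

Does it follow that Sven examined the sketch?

'examine' is atelic; if Sven was examining the sketch, then Sven examined the sketch (for some time).

yes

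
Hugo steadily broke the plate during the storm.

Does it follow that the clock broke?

no

Nothing is said about any clock; only the plate is affected.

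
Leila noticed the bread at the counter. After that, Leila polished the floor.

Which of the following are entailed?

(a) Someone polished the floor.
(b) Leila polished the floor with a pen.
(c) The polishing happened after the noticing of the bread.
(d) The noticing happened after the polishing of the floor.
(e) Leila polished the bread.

(a), (c)

(a) Entailed — generalizing the agent leaves a sub-description the original still satisfies.
(b) Not entailed — 'with a pen' adds information not in the original event.
(c) Entailed — the narrative places the noticing before the polishing.
(d) Not entailed — the narrative places the noticing before the polishing, not after.
(e) Not entailed — Leila polished the floor, not the bread; the bread belongs to the noticing event.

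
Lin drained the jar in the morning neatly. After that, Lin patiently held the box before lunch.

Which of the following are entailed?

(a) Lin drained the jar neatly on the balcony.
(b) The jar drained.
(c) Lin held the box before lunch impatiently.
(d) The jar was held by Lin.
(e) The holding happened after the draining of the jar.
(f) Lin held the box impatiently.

(a) Not entailed — 'on the balcony' adds information not in the original event.
(b) Entailed — 'Lin drained the jar' is causative; it entails the inchoative 'the jar drained'.
(c) Not entailed — 'impatiently' adds a manner not in (and inconsistent with) the original.
(d) Not entailed — Lin held the box, not the jar; the jar belongs to the draining event.
(e) Entailed — the narrative places the draining before the holding.
(f) Not entailed — 'impatiently' adds a manner not in (and inconsistent with) the original.

(b), (e)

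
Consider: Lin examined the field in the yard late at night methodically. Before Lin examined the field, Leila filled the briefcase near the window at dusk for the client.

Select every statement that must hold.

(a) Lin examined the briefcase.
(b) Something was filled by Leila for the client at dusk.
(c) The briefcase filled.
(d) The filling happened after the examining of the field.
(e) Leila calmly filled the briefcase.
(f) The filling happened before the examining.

(b), (c), (f)

(a) Not entailed — Lin examined the field, not the briefcase; the briefcase belongs to the filling event.
(b) Entailed — dropping 'near the window' and generalizing the patient leaves a sub-description the original still satisfies.
(c) Entailed — 'Leila filled the briefcase' is causative; it entails the inchoative 'the briefcase filled'.
(d) Not entailed — the narrative places the filling before the examining, not after.
(e) Not entailed — 'calmly' adds information not in the original event.
(f) Entailed — the narrative places the filling before the examining.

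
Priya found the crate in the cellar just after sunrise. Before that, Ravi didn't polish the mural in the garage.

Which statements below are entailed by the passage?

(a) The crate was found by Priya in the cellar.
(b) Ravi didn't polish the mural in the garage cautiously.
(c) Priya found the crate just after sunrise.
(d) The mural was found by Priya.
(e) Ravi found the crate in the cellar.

(a), (b), (c)

(a) Entailed — this follows by dropping conjuncts from the finding event's description.
(b) Entailed — under negation, adding a further restriction is entailed: if no such polishing event occurred, none occurred cautiously either.
(c) Entailed — the original entails any weakening of itself; this just drops 'in the cellar'.
(d) Not entailed — Priya found the crate, not the mural; the mural belongs to the polishing event.
(e) Not entailed — the passage has Priya finding the crate, not Ravi.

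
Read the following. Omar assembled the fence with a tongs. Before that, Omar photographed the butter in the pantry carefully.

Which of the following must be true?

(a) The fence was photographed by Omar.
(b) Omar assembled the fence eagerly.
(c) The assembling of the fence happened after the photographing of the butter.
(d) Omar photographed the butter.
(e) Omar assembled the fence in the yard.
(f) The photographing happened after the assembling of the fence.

(c), (d)

(a) Not entailed — Omar photographed the butter, not the fence; the fence belongs to the assembling event.
(b) Not entailed — 'eagerly' adds information not in the original event.
(c) Entailed — the narrative places the photographing before the assembling.
(d) Entailed — every conjunct here is already in the original photographing event.
(e) Not entailed — 'in the yard' adds information not in the original event.
(f) Not entailed — the narrative places the photographing before the assembling, not after.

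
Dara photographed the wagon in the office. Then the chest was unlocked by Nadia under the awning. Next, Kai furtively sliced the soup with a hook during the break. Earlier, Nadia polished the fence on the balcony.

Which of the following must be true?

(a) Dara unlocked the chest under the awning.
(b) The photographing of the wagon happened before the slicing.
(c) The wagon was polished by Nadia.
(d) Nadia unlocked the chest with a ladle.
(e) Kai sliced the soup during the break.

(b), (e)

(a) Not entailed — the passage has Nadia unlocking the chest, not Dara.
(b) Entailed — the narrative places the photographing before the slicing.
(c) Not entailed — Nadia polished the fence, not the wagon; the wagon belongs to the photographing event.
(d) Not entailed — 'with a ladle' adds information not in the original event.
(e) Entailed — this follows by dropping conjuncts from the slicing event's description.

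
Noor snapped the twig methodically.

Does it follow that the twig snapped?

'Noor snapped the twig' is the causative; it entails the inchoative 'the twig snapped'.

yes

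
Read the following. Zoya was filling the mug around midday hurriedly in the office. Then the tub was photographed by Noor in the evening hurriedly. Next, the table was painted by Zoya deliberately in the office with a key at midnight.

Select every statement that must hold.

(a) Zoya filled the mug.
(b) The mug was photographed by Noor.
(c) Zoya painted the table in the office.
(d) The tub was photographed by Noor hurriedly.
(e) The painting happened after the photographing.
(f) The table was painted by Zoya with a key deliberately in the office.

(c), (d), (e), (f)

(a) Not entailed — 'was filling' is progressive on an accomplishment; it does not entail the completed 'filled'.
(b) Not entailed — Noor photographed the tub, not the mug; the mug belongs to the filling event.
(c) Entailed — this follows by dropping conjuncts from the painting event's description.
(d) Entailed — dropping 'in the evening' leaves a sub-description the original still satisfies.
(e) Entailed — the narrative places the photographing before the painting.
(f) Entailed — the original entails any weakening of itself; this just drops 'at midnight'.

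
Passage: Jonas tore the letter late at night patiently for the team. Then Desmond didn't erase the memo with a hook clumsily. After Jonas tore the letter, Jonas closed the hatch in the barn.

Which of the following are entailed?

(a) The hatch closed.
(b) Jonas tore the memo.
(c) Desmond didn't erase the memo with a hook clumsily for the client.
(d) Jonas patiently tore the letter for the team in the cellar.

(a), (c)

(a) Entailed — 'Jonas closed the hatch' is causative; it entails the inchoative 'the hatch closed'.
(b) Not entailed — Jonas tore the letter, not the memo; the memo belongs to the erasing event.
(c) Entailed — under negation, adding a further restriction is entailed: if no such erasing event occurred, none occurred for the client either.
(d) Not entailed — 'in the cellar' adds information not in the original event.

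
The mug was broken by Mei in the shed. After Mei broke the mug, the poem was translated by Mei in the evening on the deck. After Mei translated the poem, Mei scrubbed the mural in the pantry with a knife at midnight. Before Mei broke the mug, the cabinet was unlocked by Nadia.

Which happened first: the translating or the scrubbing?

The connectives place the translating before the scrubbing.

the translating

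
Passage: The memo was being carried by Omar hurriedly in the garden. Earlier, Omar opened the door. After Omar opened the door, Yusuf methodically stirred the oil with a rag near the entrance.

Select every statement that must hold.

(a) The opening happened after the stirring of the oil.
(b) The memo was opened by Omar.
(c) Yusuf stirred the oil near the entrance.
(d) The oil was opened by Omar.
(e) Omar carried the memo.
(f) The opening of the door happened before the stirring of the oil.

(a) Not entailed — the narrative places the opening before the stirring, not after.
(b) Not entailed — Omar opened the door, not the memo; the memo belongs to the carrying event.
(c) Entailed — dropping 'methodically', 'with a rag' leaves a sub-description the original still satisfies.
(d) Not entailed — Omar opened the door, not the oil; the oil belongs to the stirring event.
(e) Entailed — 'carry' is an activity; 'was carrying' entails that some carrying happened, so 'carried' holds.
(f) Entailed — the narrative places the opening before the stirring.

(c), (e), (f)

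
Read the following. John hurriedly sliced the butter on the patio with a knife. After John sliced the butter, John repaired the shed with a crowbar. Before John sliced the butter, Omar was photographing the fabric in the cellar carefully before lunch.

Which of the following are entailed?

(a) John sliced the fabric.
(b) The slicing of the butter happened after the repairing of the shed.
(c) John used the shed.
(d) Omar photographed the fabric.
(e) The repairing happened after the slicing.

(a) Not entailed — John sliced the butter, not the fabric; the fabric belongs to the photographing event.
(b) Not entailed — the narrative places the slicing before the repairing, not after.
(c) Not entailed — the shed is the patient, not an instrument — John used a crowbar.
(d) Not entailed — 'was photographing' is progressive on an accomplishment; it does not entail the completed 'photographed'.
(e) Entailed — the narrative places the slicing before the repairing.

(e)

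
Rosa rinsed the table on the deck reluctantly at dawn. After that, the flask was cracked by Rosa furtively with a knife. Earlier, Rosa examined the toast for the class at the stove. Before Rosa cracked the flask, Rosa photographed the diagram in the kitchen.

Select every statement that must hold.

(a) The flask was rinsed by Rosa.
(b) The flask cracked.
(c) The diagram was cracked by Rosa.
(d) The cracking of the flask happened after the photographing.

(b), (d)

(a) Not entailed — Rosa rinsed the table, not the flask; the flask belongs to the cracking event.
(b) Entailed — 'Rosa cracked the flask' is causative; it entails the inchoative 'the flask cracked'.
(c) Not entailed — Rosa cracked the flask, not the diagram; the diagram belongs to the photographing event.
(d) Entailed — the narrative places the photographing before the cracking.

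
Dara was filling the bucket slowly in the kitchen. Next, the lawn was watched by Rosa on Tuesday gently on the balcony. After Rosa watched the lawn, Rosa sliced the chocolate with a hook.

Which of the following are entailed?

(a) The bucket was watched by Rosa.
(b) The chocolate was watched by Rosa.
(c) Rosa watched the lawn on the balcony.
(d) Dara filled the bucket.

(c)

(a) Not entailed — Rosa watched the lawn, not the bucket; the bucket belongs to the filling event.
(b) Not entailed — Rosa watched the lawn, not the chocolate; the chocolate belongs to the slicing event.
(c) Entailed — every conjunct here is already in the original watching event.
(d) Not entailed — 'was filling' is progressive on an accomplishment; it does not entail the completed 'filled'.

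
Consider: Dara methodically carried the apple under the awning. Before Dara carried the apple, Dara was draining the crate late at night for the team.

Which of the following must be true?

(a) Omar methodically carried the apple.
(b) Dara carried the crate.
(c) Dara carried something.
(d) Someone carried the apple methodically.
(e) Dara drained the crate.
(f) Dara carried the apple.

(c), (d), (f)

(a) Not entailed — the passage has Dara carrying the apple, not Omar.
(b) Not entailed — Dara carried the apple, not the crate; the crate belongs to the draining event.
(c) Entailed — dropping 'methodically', 'under the awning' and generalizing the patient leaves a sub-description the original still satisfies.
(d) Entailed — every conjunct here is already in the original carrying event.
(e) Not entailed — 'was draining' is progressive on an accomplishment; it does not entail the completed 'drained'.
(f) Entailed — this follows by dropping conjuncts from the carrying event's description.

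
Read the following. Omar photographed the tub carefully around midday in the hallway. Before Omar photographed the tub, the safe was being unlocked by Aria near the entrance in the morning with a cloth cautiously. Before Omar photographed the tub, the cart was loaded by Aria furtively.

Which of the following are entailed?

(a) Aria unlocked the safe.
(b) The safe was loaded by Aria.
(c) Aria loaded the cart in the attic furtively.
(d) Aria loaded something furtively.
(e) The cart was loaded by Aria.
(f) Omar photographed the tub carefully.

(d), (e), (f)

(a) Not entailed — 'was unlocking' is progressive on an accomplishment; it does not entail the completed 'unlocked'.
(b) Not entailed — Aria loaded the cart, not the safe; the safe belongs to the unlocking event.
(c) Not entailed — 'in the attic' adds information not in the original event.
(d) Entailed — the original entails any weakening of itself; this just generalizes the patient.
(e) Entailed — every conjunct here is already in the original loading event.
(f) Entailed — every conjunct here is already in the original photographing event.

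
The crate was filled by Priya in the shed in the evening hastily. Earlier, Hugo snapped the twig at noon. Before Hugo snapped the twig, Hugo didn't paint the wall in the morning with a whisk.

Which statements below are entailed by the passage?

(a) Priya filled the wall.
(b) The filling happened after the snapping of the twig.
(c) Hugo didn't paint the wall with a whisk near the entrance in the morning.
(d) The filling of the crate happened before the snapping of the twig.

(a) Not entailed — Priya filled the crate, not the wall; the wall belongs to the painting event.
(b) Entailed — the narrative places the snapping before the filling.
(c) Entailed — under negation, adding a further restriction is entailed: if no such painting event occurred, none occurred near the entrance either.
(d) Not entailed — the narrative places the snapping before the filling, not after.

(b), (c)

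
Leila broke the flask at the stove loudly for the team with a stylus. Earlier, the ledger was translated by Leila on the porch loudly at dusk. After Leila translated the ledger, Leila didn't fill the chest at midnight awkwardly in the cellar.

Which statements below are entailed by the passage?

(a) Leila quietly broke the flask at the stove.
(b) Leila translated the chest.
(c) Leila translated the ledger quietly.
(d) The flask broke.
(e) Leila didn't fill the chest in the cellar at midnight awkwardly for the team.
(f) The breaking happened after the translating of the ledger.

(d), (e), (f)

(a) Not entailed — 'quietly' adds a manner not in (and inconsistent with) the original.
(b) Not entailed — Leila translated the ledger, not the chest; the chest belongs to the filling event.
(c) Not entailed — 'quietly' adds a manner not in (and inconsistent with) the original.
(d) Entailed — 'Leila broke the flask' is causative; it entails the inchoative 'the flask broke'.
(e) Entailed — under negation, adding a further restriction is entailed: if no such filling event occurred, none occurred for the team either.
(f) Entailed — the narrative places the translating before the breaking.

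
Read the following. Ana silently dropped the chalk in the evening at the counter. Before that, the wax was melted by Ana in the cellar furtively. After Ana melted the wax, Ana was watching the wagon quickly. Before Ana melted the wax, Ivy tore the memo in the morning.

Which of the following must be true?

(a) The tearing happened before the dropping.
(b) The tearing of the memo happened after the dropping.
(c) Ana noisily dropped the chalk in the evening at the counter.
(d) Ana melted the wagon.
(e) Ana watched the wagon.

(a), (e)

(a) Entailed — the narrative places the tearing before the dropping.
(b) Not entailed — the narrative places the tearing before the dropping, not after.
(c) Not entailed — 'noisily' adds a manner not in (and inconsistent with) the original.
(d) Not entailed — Ana melted the wax, not the wagon; the wagon belongs to the watching event.
(e) Entailed — 'watch' is an activity; 'was watching' entails that some watching happened, so 'watched' holds.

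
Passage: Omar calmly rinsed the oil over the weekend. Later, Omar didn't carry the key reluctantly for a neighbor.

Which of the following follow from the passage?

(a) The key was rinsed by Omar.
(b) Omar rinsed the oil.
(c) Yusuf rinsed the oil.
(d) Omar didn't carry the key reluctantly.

(b)

(a) Not entailed — Omar rinsed the oil, not the key; the key belongs to the carrying event.
(b) Entailed — dropping 'over the weekend', 'calmly' leaves a sub-description the original still satisfies.
(c) Not entailed — the passage has Omar rinsing the oil, not Yusuf.
(d) Not entailed — dropping 'for a neighbor' under negation is not valid — the original leaves open that Omar carried the key some other way.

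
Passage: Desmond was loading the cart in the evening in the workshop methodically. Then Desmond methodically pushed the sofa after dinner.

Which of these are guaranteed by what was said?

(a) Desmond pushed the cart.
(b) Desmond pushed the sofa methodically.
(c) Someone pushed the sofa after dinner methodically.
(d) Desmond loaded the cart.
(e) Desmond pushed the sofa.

(b), (c), (e)

(a) Not entailed — Desmond pushed the sofa, not the cart; the cart belongs to the loading event.
(b) Entailed — every conjunct here is already in the original pushing event.
(c) Entailed — the original entails any weakening of itself; this just generalizes the agent.
(d) Not entailed — 'was loading' is progressive on an accomplishment; it does not entail the completed 'loaded'.
(e) Entailed — dropping 'methodically', 'after dinner' leaves a sub-description the original still satisfies.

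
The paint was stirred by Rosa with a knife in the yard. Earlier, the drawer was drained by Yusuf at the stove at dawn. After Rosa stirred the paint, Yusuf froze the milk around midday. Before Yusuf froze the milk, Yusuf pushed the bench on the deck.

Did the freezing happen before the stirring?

no

The narrative orders the stirring before the freezing.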